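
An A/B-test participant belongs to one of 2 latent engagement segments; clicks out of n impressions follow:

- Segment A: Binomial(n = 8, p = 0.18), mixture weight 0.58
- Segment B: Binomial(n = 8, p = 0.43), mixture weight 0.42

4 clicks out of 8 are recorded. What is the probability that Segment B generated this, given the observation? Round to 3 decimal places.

Posterior ∝ prior × likelihood, so P(k | x) ∝ π_k f_k(x); normalise over all components.
Binomial probabilities:
  f_A = C(8,4)·0.18^4·0.82^4 = 70·0.00104976·0.452122 = 0.0332234
  f_B = C(8,4)·0.43^4·0.57^4 = 70·0.034188·0.10556 = 0.252622
Unnormalised posteriors:
  π_A·f_A = 0.58 × 0.0332234 = 0.0192695
  π_B·f_B = 0.42 × 0.252622 = 0.106101
Normaliser: 0.0192695 + 0.106101 = 0.125371
So the posterior for Segment B is 0.106101 / 0.125371 ≈ 0.846.

0.846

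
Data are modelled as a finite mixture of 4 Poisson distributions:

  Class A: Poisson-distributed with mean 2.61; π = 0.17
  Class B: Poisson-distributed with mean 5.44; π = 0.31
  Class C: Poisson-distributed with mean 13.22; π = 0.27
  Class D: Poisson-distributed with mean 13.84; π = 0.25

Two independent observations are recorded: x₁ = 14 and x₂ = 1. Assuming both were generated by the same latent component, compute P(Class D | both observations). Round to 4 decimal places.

Apply Bayes' rule: the posterior for each component is proportional to its prior times its likelihood at x.
Since both observations come from the same component, the likelihood for component k is f_k(x₁)·f_k(x₂).
  f_A = [e^(−2.61)·2.61^14/14! = 5.74183e-07] × [0.191925] = 1.102e-07
  f_B = [e^(−5.44)·5.44^14/14! = 0.000989496] × [0.0236068] = 2.33588e-05
  f_C = [e^(−13.22)·13.22^14/14! = 0.103624] × [2.39805e-05] = 2.48495e-06
  f_D = [e^(−13.84)·13.84^14/14! = 0.105892] × [1.35052e-05] = 1.43008e-06
Weight by the priors:
  w_A·f_A = 0.17 × 1.102e-07 = 1.8734e-08
  w_B·f_B = 0.31 × 2.33588e-05 = 7.24124e-06
  w_C·f_C = 0.27 × 2.48495e-06 = 6.70936e-07
  w_D·f_D = 0.25 × 1.43008e-06 = 3.57521e-07
Denominator: 1.8734e-08 + 7.24124e-06 + 6.70936e-07 + 3.57521e-07 = 8.28843e-06
So the posterior for Class D is 3.57521e-07 / 8.28843e-06 ≈ 0.0431.

0.0431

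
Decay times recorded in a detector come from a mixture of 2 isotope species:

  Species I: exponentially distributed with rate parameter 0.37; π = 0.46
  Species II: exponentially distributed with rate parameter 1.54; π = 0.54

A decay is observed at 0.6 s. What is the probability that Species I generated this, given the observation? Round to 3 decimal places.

0.292

By Bayes' theorem, P(k | x) = w_k f_k(x) / Σ_j w_j f_j(x).
Component likelihoods at x = 0.6 s:
  p_I = 0.296339
  p_II = 0.611269
Weight by the priors:
  w_I·p_I = 0.46 × 0.296339 = 0.136316
  w_II·p_II = 0.54 × 0.611269 = 0.330085
Denominator: 0.136316 + 0.330085 = 0.466401
P(Species I | data) = 0.136316 / 0.466401 ≈ 0.292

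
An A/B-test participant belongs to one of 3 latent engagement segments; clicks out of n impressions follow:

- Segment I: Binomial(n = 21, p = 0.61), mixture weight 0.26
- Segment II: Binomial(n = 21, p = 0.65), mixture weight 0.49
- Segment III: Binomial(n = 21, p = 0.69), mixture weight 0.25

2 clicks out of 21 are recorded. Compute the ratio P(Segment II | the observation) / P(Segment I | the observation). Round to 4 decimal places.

The posterior odds equal the prior odds times the likelihood ratio: (π_i/π_j)·(f_i(x)/f_j(x)).
Evaluate each component's likelihood at the observed value:
  L_I = 1.32772e-06
  L_II = 1.92903e-07
  L_III = 2.16665e-08
9.45224e-08 / 3.45207e-07 ≈ 0.2738

0.2738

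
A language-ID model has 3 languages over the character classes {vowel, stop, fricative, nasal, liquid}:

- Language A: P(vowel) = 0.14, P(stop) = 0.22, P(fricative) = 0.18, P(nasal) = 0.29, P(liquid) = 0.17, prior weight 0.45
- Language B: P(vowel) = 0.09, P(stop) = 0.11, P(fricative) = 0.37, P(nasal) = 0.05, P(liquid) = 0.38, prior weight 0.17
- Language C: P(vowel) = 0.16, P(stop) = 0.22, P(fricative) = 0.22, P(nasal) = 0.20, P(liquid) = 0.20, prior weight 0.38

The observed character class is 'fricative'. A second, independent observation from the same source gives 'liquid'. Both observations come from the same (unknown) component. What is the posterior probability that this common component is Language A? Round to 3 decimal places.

0.253

P(component k | x) = π_k·f_k(x) / marginal(x), where marginal(x) = Σ_j π_j·f_j(x).
Since both observations come from the same component, the likelihood for component k is f_k(x₁)·f_k(x₂).
  f_A = [P(fricative | comp) = 0.18] × [0.17] = 0.0306
  f_B = [P(fricative | comp) = 0.37] × [0.38] = 0.1406
  f_C = [P(fricative | comp) = 0.22] × [0.2] = 0.044
Multiply by the mixture weights:
  π_A·f_A = 0.45 × 0.0306 = 0.01377
  π_B·f_B = 0.17 × 0.1406 = 0.023902
  π_C·f_C = 0.38 × 0.044 = 0.01672
Normaliser: 0.01377 + 0.023902 + 0.01672 = 0.054392
P(Language A | x) = 0.01377 / 0.054392 ≈ 0.253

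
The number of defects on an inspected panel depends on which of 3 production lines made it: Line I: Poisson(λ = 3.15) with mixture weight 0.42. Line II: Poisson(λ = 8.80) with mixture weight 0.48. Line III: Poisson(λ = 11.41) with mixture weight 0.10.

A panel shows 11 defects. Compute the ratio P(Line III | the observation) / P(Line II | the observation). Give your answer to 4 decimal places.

0.2667

The posterior odds equal the prior odds times the likelihood ratio: (π_i/π_j)·(f_i(x)/f_j(x)).
Evaluate each component's likelihood at the observed value:
  L_I = e^(−3.15)·3.15^11/11! = 0.000325262
  L_II = e^(−8.80)·8.80^11/11! = 0.092547
  L_III = e^(−11.41)·11.41^11/11! = 0.118491
Posterior odds = (π_III·L_III) / (π_II·L_II) = (0.10·0.118491) / (0.48·0.092547) = 0.0118491 / 0.0444225 ≈ 0.2667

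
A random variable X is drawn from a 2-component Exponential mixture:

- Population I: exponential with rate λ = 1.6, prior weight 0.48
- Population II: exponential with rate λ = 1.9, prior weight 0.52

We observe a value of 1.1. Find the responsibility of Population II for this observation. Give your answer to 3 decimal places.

Apply Bayes' rule: the posterior for each component is proportional to its prior times its likelihood at x.
Component likelihoods at x = 1.1:
  f_I = 0.275272
  f_II = 0.235006
Prior × likelihood for each component:
  π_I·f_I = 0.48 × 0.275272 = 0.13213
  π_II·f_II = 0.52 × 0.235006 = 0.122203
Marginal: 0.13213 + 0.122203 = 0.254333
So the posterior for Population II is 0.122203 / 0.254333 ≈ 0.480.

0.480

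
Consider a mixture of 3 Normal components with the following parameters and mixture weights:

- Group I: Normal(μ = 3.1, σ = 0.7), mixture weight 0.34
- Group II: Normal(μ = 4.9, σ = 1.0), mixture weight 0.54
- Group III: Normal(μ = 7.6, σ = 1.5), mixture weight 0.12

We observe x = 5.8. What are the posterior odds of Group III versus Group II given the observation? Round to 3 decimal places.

Since P(k|x) ∝ w_k f_k(x), the posterior odds are w_i f_i(x) / (w_j f_j(x)).
Normal densities:
  p_I = 0.000335114
  p_II = 0.266085
  p_III = 0.129457
0.0155349 / 0.143686 ≈ 0.108

0.108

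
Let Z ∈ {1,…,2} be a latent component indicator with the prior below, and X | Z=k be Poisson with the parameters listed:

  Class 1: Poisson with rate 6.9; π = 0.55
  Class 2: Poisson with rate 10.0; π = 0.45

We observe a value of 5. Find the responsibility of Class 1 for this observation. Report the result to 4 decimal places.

The responsibility of component k is π_k f_k(x) divided by Σ_j π_j f_j(x).
Evaluate each component's likelihood at the observed value:
  f_1 = e^(−6.9)·6.9^5/5! = 0.131351
  f_2 = e^(−10.0)·10.0^5/5! = 0.0378333
Weight by the priors:
  π_1·f_1 = 0.55 × 0.131351 = 0.0722429
  π_2·f_2 = 0.45 × 0.0378333 = 0.017025
Normaliser: 0.0722429 + 0.017025 = 0.0892678
P(Class 1 | 5) ≈ 0.8093

0.8093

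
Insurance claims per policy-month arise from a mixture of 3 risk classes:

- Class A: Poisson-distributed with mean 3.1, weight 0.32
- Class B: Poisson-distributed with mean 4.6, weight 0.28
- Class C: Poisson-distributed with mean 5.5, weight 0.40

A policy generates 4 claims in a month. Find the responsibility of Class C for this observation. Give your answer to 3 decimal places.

0.366

The responsibility of component k is P(Z=k) f_k(x) divided by Σ_j P(Z=j) f_j(x).
Component likelihoods at x = 4 claims:
  f_A = e^(−3.1)·3.1^4/4! = 0.17335
  f_B = e^(−4.6)·4.6^4/4! = 0.187528
  f_C = e^(−5.5)·5.5^4/4! = 0.155819
Multiply by the mixture weights:
  P(Z=A)·f_A = 0.32 × 0.17335 = 0.0554718
  P(Z=B)·f_B = 0.28 × 0.187528 = 0.0525078
  P(Z=C)·f_C = 0.40 × 0.155819 = 0.0623275
Normaliser: 0.0554718 + 0.0525078 + 0.0623275 = 0.170307
P(Class C | data) ≈ 0.366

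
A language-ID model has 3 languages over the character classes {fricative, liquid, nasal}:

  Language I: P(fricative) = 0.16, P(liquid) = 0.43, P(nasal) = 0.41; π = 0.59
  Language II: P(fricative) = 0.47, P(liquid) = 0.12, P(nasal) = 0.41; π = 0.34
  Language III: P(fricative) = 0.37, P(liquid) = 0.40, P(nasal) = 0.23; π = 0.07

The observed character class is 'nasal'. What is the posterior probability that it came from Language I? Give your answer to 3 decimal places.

The responsibility of component k is w_k f_k(x) divided by Σ_j w_j f_j(x).
Component likelihoods at x = 'nasal':
  L_I = 0.41
  L_II = 0.41
  L_III = 0.23
Unnormalised posteriors:
  w_I·L_I = 0.59 × 0.41 = 0.2419
  w_II·L_II = 0.34 × 0.41 = 0.1394
  w_III·L_III = 0.07 × 0.23 = 0.0161
Sum: 0.2419 + 0.1394 + 0.0161 = 0.3974
P(Language I | 'nasal') ≈ 0.609

0.609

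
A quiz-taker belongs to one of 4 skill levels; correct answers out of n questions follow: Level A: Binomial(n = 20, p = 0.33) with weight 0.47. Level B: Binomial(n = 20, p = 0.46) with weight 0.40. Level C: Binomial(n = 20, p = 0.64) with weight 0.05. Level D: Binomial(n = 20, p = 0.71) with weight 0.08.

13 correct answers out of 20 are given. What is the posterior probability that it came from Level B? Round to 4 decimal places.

By Bayes' theorem, P(k | x) = π_k f_k(x) / Σ_j π_j f_j(x).
Component likelihoods at x = 13 correct answers out of 20:
  f_A = C(20,13)·0.33^13·0.67^7 = 77520·5.50404e-07·0.0606071 = 0.00258594
  f_B = C(20,13)·0.46^13·0.54^7 = 77520·4.12907e-05·0.0133893 = 0.042857
  f_C = C(20,13)·0.64^13·0.36^7 = 77520·0.00302231·0.000783642 = 0.183599
  f_D = C(20,13)·0.71^13·0.29^7 = 77520·0.0116509·0.000172499 = 0.155797
Multiply by the mixture weights:
  π_A·f_A = 0.47 × 0.00258594 = 0.00121539
  π_B·f_B = 0.40 × 0.042857 = 0.0171428
  π_C·f_C = 0.05 × 0.183599 = 0.00917996
  π_D·f_D = 0.08 × 0.155797 = 0.0124637
Normaliser: 0.00121539 + 0.0171428 + 0.00917996 + 0.0124637 = 0.0400019
So the posterior for Level B is 0.0171428 / 0.0400019 ≈ 0.4285.

0.4285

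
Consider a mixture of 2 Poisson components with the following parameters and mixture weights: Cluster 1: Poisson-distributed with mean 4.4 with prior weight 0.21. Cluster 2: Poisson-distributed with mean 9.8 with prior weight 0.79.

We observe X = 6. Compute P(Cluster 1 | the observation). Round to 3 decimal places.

0.325

P(component k | x) = π_k·f_k(x) / marginal(x), where marginal(x) = Σ_j π_j·f_j(x).
Component likelihoods at x = 6:
  p_1 = e^(−4.4)·4.4^6/6! = 0.123734
  p_2 = e^(−9.8)·9.8^6/6! = 0.0682241
Unnormalised posteriors:
  π_1·p_1 = 0.21 × 0.123734 = 0.0259841
  π_2·p_2 = 0.79 × 0.0682241 = 0.0538971
Denominator: 0.0259841 + 0.0538971 = 0.0798811
P(Cluster 1 | x) = 0.0259841 / 0.0798811 ≈ 0.325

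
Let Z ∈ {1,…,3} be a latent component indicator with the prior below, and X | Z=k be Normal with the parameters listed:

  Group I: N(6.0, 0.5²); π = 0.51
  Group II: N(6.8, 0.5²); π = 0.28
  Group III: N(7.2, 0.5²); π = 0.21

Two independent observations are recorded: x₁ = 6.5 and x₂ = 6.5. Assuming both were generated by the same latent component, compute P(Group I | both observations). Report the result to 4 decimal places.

0.4548

Apply Bayes' rule: the posterior for each component is proportional to its prior times its likelihood at x.
Since both observations come from the same component, the likelihood for component k is f_k(x₁)·f_k(x₂).
  p_I = [0.483941] × [0.483941] = 0.234199
  p_II = [0.666449] × [0.666449] = 0.444155
  p_III = [0.299455] × [0.299455] = 0.0896733
Multiply by the mixture weights:
  π_I·p_I = 0.51 × 0.234199 = 0.119442
  π_II·p_II = 0.28 × 0.444155 = 0.124363
  π_III·p_III = 0.21 × 0.0896733 = 0.0188314
Evidence: 0.119442 + 0.124363 + 0.0188314 = 0.262636
Responsibility of Group I: 0.119442 / 0.262636 ≈ 0.4548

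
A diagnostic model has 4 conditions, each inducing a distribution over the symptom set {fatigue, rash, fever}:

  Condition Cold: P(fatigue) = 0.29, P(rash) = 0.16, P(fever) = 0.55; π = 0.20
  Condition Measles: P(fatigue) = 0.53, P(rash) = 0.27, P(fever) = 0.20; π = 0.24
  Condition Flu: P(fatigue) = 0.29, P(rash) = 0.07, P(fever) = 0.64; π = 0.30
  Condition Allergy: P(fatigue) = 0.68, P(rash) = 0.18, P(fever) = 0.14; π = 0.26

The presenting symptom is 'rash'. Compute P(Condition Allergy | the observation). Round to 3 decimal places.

0.284

Posterior ∝ prior × likelihood, so P(k | x) ∝ π_k f_k(x); normalise over all components.
Evaluate each component's likelihood at the observed value:
  p_Cold = 0.16
  p_Measles = 0.27
  p_Flu = 0.07
  p_Allergy = 0.18
Weight by the priors:
  π_Cold·p_Cold = 0.20 × 0.16 = 0.032
  π_Measles·p_Measles = 0.24 × 0.27 = 0.0648
  π_Flu·p_Flu = 0.30 × 0.07 = 0.021
  π_Allergy·p_Allergy = 0.26 × 0.18 = 0.0468
Marginal: 0.032 + 0.0648 + 0.021 + 0.0468 = 0.1646
P(Condition Allergy | data) = 0.0468 / 0.1646 ≈ 0.284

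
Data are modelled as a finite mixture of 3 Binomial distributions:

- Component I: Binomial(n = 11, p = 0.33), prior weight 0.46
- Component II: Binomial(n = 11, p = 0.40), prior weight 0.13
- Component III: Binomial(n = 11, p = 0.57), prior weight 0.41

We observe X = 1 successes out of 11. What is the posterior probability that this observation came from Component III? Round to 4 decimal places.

Posterior ∝ prior × likelihood, so P(k | x) ∝ π_k f_k(x); normalise over all components.
Component likelihoods at x = 1 successes out of 11:
  f_I = 0.066169
  f_II = 0.0266051
  f_III = 0.00135504
Weight by the priors:
  π_I·f_I = 0.46 × 0.066169 = 0.0304377
  π_II·f_II = 0.13 × 0.0266051 = 0.00345867
  π_III·f_III = 0.41 × 0.00135504 = 0.000555566
Normaliser: 0.0304377 + 0.00345867 + 0.000555566 = 0.034452
Responsibility of Component III: 0.000555566 / 0.034452 ≈ 0.0161

0.0161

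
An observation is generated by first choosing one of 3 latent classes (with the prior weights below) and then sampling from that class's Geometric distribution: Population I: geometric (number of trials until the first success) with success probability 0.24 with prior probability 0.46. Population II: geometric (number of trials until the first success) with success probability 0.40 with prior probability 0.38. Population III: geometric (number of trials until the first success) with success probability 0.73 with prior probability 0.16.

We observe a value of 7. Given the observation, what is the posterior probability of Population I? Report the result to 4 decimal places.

The responsibility of component k is π_k f_k(x) divided by Σ_j π_j f_j(x).
Component likelihoods at x = 7:
  p_I = 0.046248
  p_II = 0.0186624
  p_III = 0.000282817
Weight by the priors:
  π_I·p_I = 0.46 × 0.046248 = 0.0212741
  π_II·p_II = 0.38 × 0.0186624 = 0.00709171
  π_III·p_III = 0.16 × 0.000282817 = 4.52507e-05
Marginal: 0.0212741 + 0.00709171 + 4.52507e-05 = 0.028411
So the posterior for Population I is 0.0212741 / 0.028411 ≈ 0.7488.

0.7488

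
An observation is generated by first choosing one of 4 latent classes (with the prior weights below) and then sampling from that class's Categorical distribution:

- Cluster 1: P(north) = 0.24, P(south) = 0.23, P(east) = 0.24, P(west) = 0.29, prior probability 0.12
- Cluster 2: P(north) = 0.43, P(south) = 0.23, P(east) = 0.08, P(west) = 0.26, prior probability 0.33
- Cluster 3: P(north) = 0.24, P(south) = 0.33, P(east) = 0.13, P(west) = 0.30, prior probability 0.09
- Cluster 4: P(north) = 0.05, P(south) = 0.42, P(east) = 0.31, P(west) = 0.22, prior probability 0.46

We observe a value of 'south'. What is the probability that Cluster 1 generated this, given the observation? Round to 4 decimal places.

By Bayes' theorem, P(k | x) = w_k f_k(x) / Σ_j w_j f_j(x).
Component likelihoods at x = 'south':
  L_1 = P(south | comp) = 0.23
  L_2 = P(south | comp) = 0.23
  L_3 = P(south | comp) = 0.33
  L_4 = P(south | comp) = 0.42
Unnormalised posteriors:
  w_1·L_1 = 0.12 × 0.23 = 0.0276
  w_2·L_2 = 0.33 × 0.23 = 0.0759
  w_3·L_3 = 0.09 × 0.33 = 0.0297
  w_4·L_4 = 0.46 × 0.42 = 0.1932
Denominator: 0.0276 + 0.0759 + 0.0297 + 0.1932 = 0.3264
P(Cluster 1 | the observation) = 0.0276 / 0.3264 ≈ 0.0846

0.0846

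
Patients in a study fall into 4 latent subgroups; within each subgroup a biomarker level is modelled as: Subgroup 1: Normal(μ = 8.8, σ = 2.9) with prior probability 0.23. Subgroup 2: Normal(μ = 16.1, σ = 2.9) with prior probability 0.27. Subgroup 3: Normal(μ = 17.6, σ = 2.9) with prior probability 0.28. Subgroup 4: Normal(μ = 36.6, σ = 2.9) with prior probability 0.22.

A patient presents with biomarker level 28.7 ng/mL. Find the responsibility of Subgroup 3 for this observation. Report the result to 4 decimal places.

Posterior ∝ prior × likelihood, so P(k | x) ∝ w_k f_k(x); normalise over all components.
Normal densities:
  L_1 = (1/(2.9·√(2π)))·exp(−(28.7−8.8)²/(2·2.9²)) = 0.137566·exp(-23.54400) = 8.19379e-12
  L_2 = (1/(2.9·√(2π)))·exp(−(28.7−16.1)²/(2·2.9²)) = 0.137566·exp(-9.43876) = 1.09474e-05
  L_3 = (1/(2.9·√(2π)))·exp(−(28.7−17.6)²/(2·2.9²)) = 0.137566·exp(-7.32521) = 9.0618e-05
  L_4 = (1/(2.9·√(2π)))·exp(−(28.7−36.6)²/(2·2.9²)) = 0.137566·exp(-3.71046) = 0.00336572
Unnormalised posteriors:
  w_1·L_1 = 0.23 × 8.19379e-12 = 1.88457e-12
  w_2·L_2 = 0.27 × 1.09474e-05 = 2.95579e-06
  w_3·L_3 = 0.28 × 9.0618e-05 = 2.5373e-05
  w_4·L_4 = 0.22 × 0.00336572 = 0.000740459
Denominator: 1.88457e-12 + 2.95579e-06 + 2.5373e-05 + 0.000740459 = 0.000768788
Responsibility of Subgroup 3: 2.5373e-05 / 0.000768788 ≈ 0.0330

0.0330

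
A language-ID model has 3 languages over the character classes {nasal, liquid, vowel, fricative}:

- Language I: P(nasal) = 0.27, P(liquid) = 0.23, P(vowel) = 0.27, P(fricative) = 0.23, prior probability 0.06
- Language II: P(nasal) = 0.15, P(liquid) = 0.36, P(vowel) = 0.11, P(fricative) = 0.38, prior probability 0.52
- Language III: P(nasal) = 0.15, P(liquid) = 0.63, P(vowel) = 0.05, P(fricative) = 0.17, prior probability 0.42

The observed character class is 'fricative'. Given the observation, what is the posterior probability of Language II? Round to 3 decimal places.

0.699

The responsibility of component k is π_k f_k(x) divided by Σ_j π_j f_j(x).
Component likelihoods at x = 'fricative':
  L_I = 0.23
  L_II = 0.38
  L_III = 0.17
Unnormalised posteriors:
  π_I·L_I = 0.06 × 0.23 = 0.0138
  π_II·L_II = 0.52 × 0.38 = 0.1976
  π_III·L_III = 0.42 × 0.17 = 0.0714
Normaliser: 0.0138 + 0.1976 + 0.0714 = 0.2828
P(Language II | 'fricative') ≈ 0.699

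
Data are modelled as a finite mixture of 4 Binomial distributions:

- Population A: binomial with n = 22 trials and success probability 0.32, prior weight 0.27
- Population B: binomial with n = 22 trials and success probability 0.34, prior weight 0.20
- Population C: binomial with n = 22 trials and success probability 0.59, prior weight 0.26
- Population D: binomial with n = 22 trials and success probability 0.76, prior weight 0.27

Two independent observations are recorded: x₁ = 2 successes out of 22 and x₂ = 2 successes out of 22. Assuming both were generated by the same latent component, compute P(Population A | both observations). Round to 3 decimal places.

0.778

By Bayes' theorem, P(k | x) = P(Z=k) f_k(x) / Σ_j P(Z=j) f_j(x).
Since both observations come from the same component, the likelihood for component k is f_k(x₁)·f_k(x₂).
  p_A = [0.0105704] × [0.0105704] = 0.000111733
  p_B = [0.00656823] × [0.00656823] = 4.31417e-05
  p_C = [1.44875e-06] × [1.44875e-06] = 2.09887e-12
  p_D = [5.36369e-11] × [5.36369e-11] = 2.87692e-21
Multiply by the mixture weights:
  P(Z=A)·p_A = 0.27 × 0.000111733 = 3.01678e-05
  P(Z=B)·p_B = 0.20 × 4.31417e-05 = 8.62834e-06
  P(Z=C)·p_C = 0.26 × 2.09887e-12 = 5.45707e-13
  P(Z=D)·p_D = 0.27 × 2.87692e-21 = 7.76769e-22
Evidence: 3.01678e-05 + 8.62834e-06 + 5.45707e-13 + 7.76769e-22 = 3.87962e-05
P(Population A | x) = 3.01678e-05 / 3.87962e-05 ≈ 0.778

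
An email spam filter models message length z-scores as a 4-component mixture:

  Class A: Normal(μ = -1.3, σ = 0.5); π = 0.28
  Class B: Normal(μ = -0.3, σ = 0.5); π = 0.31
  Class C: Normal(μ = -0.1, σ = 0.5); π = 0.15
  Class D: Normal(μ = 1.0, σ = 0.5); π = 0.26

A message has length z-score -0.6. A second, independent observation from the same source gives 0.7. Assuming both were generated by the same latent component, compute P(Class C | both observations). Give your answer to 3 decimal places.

0.410

Posterior ∝ prior × likelihood, so P(k | x) ∝ π_k f_k(x); normalise over all components.
Since both observations come from the same component, the likelihood for component k is f_k(x₁)·f_k(x₂).
  p_A = [0.299455] × [0.00026766] = 8.01522e-05
  p_B = [0.666449] × [0.107982] = 0.0719645
  p_C = [0.483941] × [0.221842] = 0.107358
  p_D = [0.00476818] × [0.666449] = 0.00317775
Prior × likelihood for each component:
  π_A·p_A = 0.28 × 8.01522e-05 = 2.24426e-05
  π_B·p_B = 0.31 × 0.0719645 = 0.022309
  π_C·p_C = 0.15 × 0.107358 = 0.0161038
  π_D·p_D = 0.26 × 0.00317775 = 0.000826214
Normaliser: 2.24426e-05 + 0.022309 + 0.0161038 + 0.000826214 = 0.0392614
Responsibility of Class C: 0.0161038 / 0.0392614 ≈ 0.410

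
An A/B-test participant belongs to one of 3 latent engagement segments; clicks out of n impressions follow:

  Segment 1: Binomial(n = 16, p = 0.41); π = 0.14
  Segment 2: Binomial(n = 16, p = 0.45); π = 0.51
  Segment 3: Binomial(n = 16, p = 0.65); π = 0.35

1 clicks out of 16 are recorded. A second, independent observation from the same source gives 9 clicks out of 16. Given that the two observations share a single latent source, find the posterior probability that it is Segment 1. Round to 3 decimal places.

The responsibility of component k is π_k f_k(x) divided by Σ_j π_j f_j(x).
Since both observations come from the same component, the likelihood for component k is f_k(x₁)·f_k(x₂).
  f_1 = [C(16,1)·0.41^1·0.59^15 = 16·0.41·0.00036541 = 0.00239709] × [0.0932062] = 0.000223423
  f_2 = [C(16,1)·0.45^1·0.55^15 = 16·0.45·0.000127479 = 0.000917852] × [0.131788] = 0.000120962
  f_3 = [C(16,1)·0.65^1·0.35^15 = 16·0.65·1.44884e-07 = 1.50679e-06] × [0.152448] = 2.29708e-07
Prior × likelihood for each component:
  π_1·f_1 = 0.14 × 0.000223423 = 3.12793e-05
  π_2·f_2 = 0.51 × 0.000120962 = 6.16908e-05
  π_3·f_3 = 0.35 × 2.29708e-07 = 8.03979e-08
Normaliser: 3.12793e-05 + 6.16908e-05 + 8.03979e-08 = 9.30505e-05
P(Segment 1 | x₁, x₂) = 3.12793e-05 / 9.30505e-05 ≈ 0.336

0.336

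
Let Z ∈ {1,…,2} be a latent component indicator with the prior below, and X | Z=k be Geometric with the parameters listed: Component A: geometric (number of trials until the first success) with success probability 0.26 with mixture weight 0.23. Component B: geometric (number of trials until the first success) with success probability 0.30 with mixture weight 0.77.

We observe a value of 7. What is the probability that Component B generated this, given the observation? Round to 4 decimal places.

0.7346

The responsibility of component k is π_k f_k(x) divided by Σ_j π_j f_j(x).
Geometric probabilities:
  p_A = 0.26·(1−0.26)^6 = 0.26·0.164206 = 0.0426937
  p_B = 0.30·(1−0.30)^6 = 0.30·0.117649 = 0.0352947
Weight by the priors:
  π_A·p_A = 0.23 × 0.0426937 = 0.00981955
  π_B·p_B = 0.77 × 0.0352947 = 0.0271769
Sum: 0.00981955 + 0.0271769 = 0.0369965
Responsibility of Component B: 0.0271769 / 0.0369965 ≈ 0.7346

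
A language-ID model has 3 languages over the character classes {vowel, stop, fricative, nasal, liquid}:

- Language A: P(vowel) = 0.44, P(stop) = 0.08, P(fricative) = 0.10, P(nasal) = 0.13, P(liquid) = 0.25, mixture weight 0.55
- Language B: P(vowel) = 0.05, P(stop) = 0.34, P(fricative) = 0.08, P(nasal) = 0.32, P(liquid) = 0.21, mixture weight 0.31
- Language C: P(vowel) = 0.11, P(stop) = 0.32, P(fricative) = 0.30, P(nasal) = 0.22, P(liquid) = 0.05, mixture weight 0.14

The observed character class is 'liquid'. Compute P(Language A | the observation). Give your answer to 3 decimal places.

P(component k | x) = π_k·f_k(x) / marginal(x), where marginal(x) = Σ_j π_j·f_j(x).
Categorical probabilities:
  L_A = 0.25
  L_B = 0.21
  L_C = 0.05
Weight by the priors:
  π_A·L_A = 0.55 × 0.25 = 0.1375
  π_B·L_B = 0.31 × 0.21 = 0.0651
  π_C·L_C = 0.14 × 0.05 = 0.007
Normaliser: 0.1375 + 0.0651 + 0.007 = 0.2096
P(Language A | the observation) = 0.1375 / 0.2096 ≈ 0.656

0.656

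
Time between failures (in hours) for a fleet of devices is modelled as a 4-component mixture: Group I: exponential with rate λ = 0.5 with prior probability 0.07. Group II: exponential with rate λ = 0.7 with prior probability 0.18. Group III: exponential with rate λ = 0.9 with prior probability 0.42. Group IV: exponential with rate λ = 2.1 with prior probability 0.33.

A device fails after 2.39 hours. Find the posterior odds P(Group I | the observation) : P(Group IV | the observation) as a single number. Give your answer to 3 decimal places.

The posterior odds equal the prior odds times the likelihood ratio: (π_i/π_j)·(f_i(x)/f_j(x)).
Component likelihoods at x = 2.39 hours:
  f_I = 0.151352
  f_II = 0.131378
  f_III = 0.104731
  f_IV = 0.0138834
Odds = (0.07/0.33) × (0.151352/0.0138834) = 0.212121 × 10.9017 ≈ 2.312

2.312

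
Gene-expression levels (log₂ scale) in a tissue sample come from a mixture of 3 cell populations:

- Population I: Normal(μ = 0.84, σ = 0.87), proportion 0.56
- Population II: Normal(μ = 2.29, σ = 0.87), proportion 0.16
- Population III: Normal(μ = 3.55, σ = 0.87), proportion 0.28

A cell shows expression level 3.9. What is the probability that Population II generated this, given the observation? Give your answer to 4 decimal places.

0.1002

Apply Bayes' rule: the posterior for each component is proportional to its prior times its likelihood at x.
Normal densities:
  p_I = 0.000944202
  p_II = 0.0827452
  p_III = 0.422909
Multiply by the mixture weights:
  π_I·p_I = 0.56 × 0.000944202 = 0.000528753
  π_II·p_II = 0.16 × 0.0827452 = 0.0132392
  π_III·p_III = 0.28 × 0.422909 = 0.118414
Normaliser: 0.000528753 + 0.0132392 + 0.118414 = 0.132182
P(Population II | the observation) = 0.0132392 / 0.132182 ≈ 0.1002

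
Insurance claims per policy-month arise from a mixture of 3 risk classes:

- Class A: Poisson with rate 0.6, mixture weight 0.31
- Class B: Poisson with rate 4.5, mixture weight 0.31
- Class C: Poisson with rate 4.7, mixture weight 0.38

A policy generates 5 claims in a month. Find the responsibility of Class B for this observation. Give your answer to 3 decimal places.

0.445

Posterior ∝ prior × likelihood, so P(k | x) ∝ w_k f_k(x); normalise over all components.
Poisson probabilities:
  p_A = e^(−0.6)·0.6^5/5! = 0.00035563
  p_B = e^(−4.5)·4.5^5/5! = 0.170827
  p_C = e^(−4.7)·4.7^5/5! = 0.17383
Prior × likelihood for each component:
  w_A·p_A = 0.31 × 0.00035563 = 0.000110245
  w_B·p_B = 0.31 × 0.170827 = 0.0529563
  w_C·p_C = 0.38 × 0.17383 = 0.0660553
Evidence: 0.000110245 + 0.0529563 + 0.0660553 = 0.119122
So the posterior for Class B is 0.0529563 / 0.119122 ≈ 0.445.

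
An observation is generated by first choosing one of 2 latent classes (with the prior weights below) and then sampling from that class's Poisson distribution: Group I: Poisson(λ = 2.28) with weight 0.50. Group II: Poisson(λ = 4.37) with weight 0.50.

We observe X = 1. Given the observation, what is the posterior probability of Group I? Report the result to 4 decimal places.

By Bayes' theorem, P(k | x) = π_k f_k(x) / Σ_j π_j f_j(x).
Poisson probabilities:
  L_I = e^(−2.28)·2.28^1/1! = 0.233208
  L_II = e^(−4.37)·4.37^1/1! = 0.0552859
Unnormalised posteriors:
  π_I·L_I = 0.50 × 0.233208 = 0.116604
  π_II·L_II = 0.50 × 0.0552859 = 0.027643
Marginal: 0.116604 + 0.027643 = 0.144247
P(Group I | x) = 0.116604 / 0.144247 ≈ 0.8084

0.8084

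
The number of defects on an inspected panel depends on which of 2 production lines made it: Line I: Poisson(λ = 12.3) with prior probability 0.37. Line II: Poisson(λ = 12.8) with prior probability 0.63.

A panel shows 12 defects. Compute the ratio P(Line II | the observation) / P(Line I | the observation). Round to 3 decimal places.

The posterior odds equal the prior odds times the likelihood ratio: (π_i/π_j)·(f_i(x)/f_j(x)).
Evaluate each component's likelihood at the observed value:
  p_I = e^(−12.3)·12.3^12/12! = 0.113947
  p_II = e^(−12.8)·12.8^12/12! = 0.111484
Odds = (0.63/0.37) × (0.111484/0.113947) = 1.7027 × 0.978388 ≈ 1.666

1.666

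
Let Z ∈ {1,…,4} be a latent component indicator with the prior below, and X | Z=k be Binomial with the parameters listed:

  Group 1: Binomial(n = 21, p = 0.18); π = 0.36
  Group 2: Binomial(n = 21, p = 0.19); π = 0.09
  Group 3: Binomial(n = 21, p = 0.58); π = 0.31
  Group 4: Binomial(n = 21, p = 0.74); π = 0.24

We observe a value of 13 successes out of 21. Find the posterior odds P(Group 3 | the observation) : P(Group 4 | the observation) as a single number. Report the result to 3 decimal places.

2.523

Only the two components matter; the odds are (π_i f_i(x)) / (π_j f_j(x)).
Binomial probabilities:
  L_1 = 8.66157e-06
  L_2 = 1.5857e-05
  L_3 = 0.165616
  L_4 = 0.0847895
Odds = (0.31/0.24) × (0.165616/0.0847895) = 1.29167 × 1.95326 ≈ 2.523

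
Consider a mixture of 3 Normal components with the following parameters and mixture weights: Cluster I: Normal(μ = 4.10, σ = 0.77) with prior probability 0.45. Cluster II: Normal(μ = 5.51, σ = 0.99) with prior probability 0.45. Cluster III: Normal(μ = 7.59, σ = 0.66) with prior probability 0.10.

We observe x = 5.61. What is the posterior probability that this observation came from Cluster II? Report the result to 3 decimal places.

The responsibility of component k is w_k f_k(x) divided by Σ_j w_j f_j(x).
Component likelihoods at x = 5.61:
  p_I = (1/(0.77·√(2π)))·exp(−(5.61−4.10)²/(2·0.77²)) = 0.518107·exp(-1.92284) = 0.0757429
  p_II = (1/(0.99·√(2π)))·exp(−(5.61−5.51)²/(2·0.99²)) = 0.402972·exp(-0.00510) = 0.400921
  p_III = (1/(0.66·√(2π)))·exp(−(5.61−7.59)²/(2·0.66²)) = 0.604458·exp(-4.50000) = 0.00671492
Multiply by the mixture weights:
  w_I·p_I = 0.45 × 0.0757429 = 0.0340843
  w_II·p_II = 0.45 × 0.400921 = 0.180415
  w_III·p_III = 0.10 × 0.00671492 = 0.000671492
Marginal: 0.0340843 + 0.180415 + 0.000671492 = 0.21517
P(Cluster II | data) = 0.180415 / 0.21517 ≈ 0.838

0.838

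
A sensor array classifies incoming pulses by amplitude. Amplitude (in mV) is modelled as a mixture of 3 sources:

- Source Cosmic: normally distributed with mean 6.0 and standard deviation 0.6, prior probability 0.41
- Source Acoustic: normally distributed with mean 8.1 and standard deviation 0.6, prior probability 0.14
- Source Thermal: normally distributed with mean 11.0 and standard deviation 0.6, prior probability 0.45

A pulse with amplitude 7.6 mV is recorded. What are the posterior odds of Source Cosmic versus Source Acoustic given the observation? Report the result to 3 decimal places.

The posterior odds equal the prior odds times the likelihood ratio: (P(Z=i)/P(Z=j))·(f_i(x)/f_j(x)).
Component likelihoods at x = 7.6 mV:
  p_Cosmic = (1/(0.6·√(2π)))·exp(−(7.6−6.0)²/(2·0.6²)) = 0.664904·exp(-3.55556) = 0.0189933
  p_Acoustic = (1/(0.6·√(2π)))·exp(−(7.6−8.1)²/(2·0.6²)) = 0.664904·exp(-0.34722) = 0.469853
  p_Thermal = (1/(0.6·√(2π)))·exp(−(7.6−11.0)²/(2·0.6²)) = 0.664904·exp(-16.05556) = 7.07815e-08
Posterior odds = (P(Z=Cosmic)·p_Cosmic) / (P(Z=Acoustic)·p_Acoustic) = (0.41·0.0189933) / (0.14·0.469853) = 0.00778726 / 0.0657794 ≈ 0.118

0.118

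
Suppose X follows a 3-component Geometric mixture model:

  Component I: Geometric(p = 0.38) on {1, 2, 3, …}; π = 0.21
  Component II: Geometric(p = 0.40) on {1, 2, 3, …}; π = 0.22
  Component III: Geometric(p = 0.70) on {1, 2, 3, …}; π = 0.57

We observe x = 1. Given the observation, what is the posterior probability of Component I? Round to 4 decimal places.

0.1408

The responsibility of component k is P(Z=k) f_k(x) divided by Σ_j P(Z=j) f_j(x).
Component likelihoods at x = 1:
  f_I = 0.38·(1−0.38)^0 = 0.38·1 = 0.38
  f_II = 0.40·(1−0.40)^0 = 0.40·1 = 0.4
  f_III = 0.70·(1−0.70)^0 = 0.70·1 = 0.7
Weight by the priors:
  P(Z=I)·f_I = 0.21 × 0.38 = 0.0798
  P(Z=II)·f_II = 0.22 × 0.4 = 0.088
  P(Z=III)·f_III = 0.57 × 0.7 = 0.399
Denominator: 0.0798 + 0.088 + 0.399 = 0.5668
So the posterior for Component I is 0.0798 / 0.5668 ≈ 0.1408.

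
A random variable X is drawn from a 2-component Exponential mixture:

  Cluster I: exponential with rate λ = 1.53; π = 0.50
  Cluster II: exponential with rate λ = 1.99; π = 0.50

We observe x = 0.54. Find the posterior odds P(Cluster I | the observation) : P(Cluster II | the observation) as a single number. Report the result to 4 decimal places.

0.9856

Since P(k|x) ∝ π_k f_k(x), the posterior odds are π_i f_i(x) / (π_j f_j(x)).
Evaluate each component's likelihood at the observed value:
  L_I = 0.669695
  L_II = 0.679454
Odds = (0.50/0.50) × (0.669695/0.679454) = 1 × 0.985637 ≈ 0.9856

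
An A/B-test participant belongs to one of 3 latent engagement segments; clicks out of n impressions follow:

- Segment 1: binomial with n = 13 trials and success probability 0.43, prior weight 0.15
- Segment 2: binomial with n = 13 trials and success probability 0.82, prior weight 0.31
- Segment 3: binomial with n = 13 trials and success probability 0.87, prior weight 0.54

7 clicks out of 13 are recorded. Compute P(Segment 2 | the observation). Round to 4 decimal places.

The responsibility of component k is w_k f_k(x) divided by Σ_j w_j f_j(x).
Component likelihoods at x = 7 clicks out of 13:
  p_1 = C(13,7)·0.43^7·0.57^6 = 1716·0.00271819·0.0342964 = 0.159973
  p_2 = C(13,7)·0.82^7·0.18^6 = 1716·0.249285·3.40122e-05 = 0.0145495
  p_3 = C(13,7)·0.87^7·0.13^6 = 1716·0.377255·4.82681e-06 = 0.00312473
Unnormalised posteriors:
  w_1·p_1 = 0.15 × 0.159973 = 0.0239959
  w_2·p_2 = 0.31 × 0.0145495 = 0.00451036
  w_3·p_3 = 0.54 × 0.00312473 = 0.00168735
Marginal: 0.0239959 + 0.00451036 + 0.00168735 = 0.0301936
Responsibility of Segment 2: 0.00451036 / 0.0301936 ≈ 0.1494

0.1494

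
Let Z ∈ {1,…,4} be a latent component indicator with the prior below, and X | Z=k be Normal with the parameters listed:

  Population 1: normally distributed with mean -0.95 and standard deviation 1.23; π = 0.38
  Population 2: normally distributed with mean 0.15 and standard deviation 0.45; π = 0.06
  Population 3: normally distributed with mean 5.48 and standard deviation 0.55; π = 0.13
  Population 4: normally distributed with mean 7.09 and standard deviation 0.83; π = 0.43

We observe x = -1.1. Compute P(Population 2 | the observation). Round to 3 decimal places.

By Bayes' theorem, P(k | x) = π_k f_k(x) / Σ_j π_j f_j(x).
Component likelihoods at x = -1.1:
  p_1 = 0.32194
  p_2 = 0.0187145
  p_3 = 6.03348e-32
  p_4 = 3.45832e-22
Weight by the priors:
  π_1·p_1 = 0.38 × 0.32194 = 0.122337
  π_2·p_2 = 0.06 × 0.0187145 = 0.00112287
  π_3·p_3 = 0.13 × 6.03348e-32 = 7.84352e-33
  π_4·p_4 = 0.43 × 3.45832e-22 = 1.48708e-22
Marginal: 0.122337 + 0.00112287 + 7.84352e-33 + 1.48708e-22 = 0.12346
Responsibility of Population 2: 0.00112287 / 0.12346 ≈ 0.009

0.009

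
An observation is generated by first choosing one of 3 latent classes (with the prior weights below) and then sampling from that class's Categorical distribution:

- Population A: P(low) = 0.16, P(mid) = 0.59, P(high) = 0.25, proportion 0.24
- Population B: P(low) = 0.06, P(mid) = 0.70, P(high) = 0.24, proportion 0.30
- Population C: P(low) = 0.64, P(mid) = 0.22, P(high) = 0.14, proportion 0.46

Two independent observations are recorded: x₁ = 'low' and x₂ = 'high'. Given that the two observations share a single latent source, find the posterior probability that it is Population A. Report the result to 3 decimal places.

0.174

By Bayes' theorem, P(k | x) = w_k f_k(x) / Σ_j w_j f_j(x).
Since both observations come from the same component, the likelihood for component k is f_k(x₁)·f_k(x₂).
  p_A = [0.16] × [0.25] = 0.04
  p_B = [0.06] × [0.24] = 0.0144
  p_C = [0.64] × [0.14] = 0.0896
Weight by the priors:
  w_A·p_A = 0.24 × 0.04 = 0.0096
  w_B·p_B = 0.30 × 0.0144 = 0.00432
  w_C·p_C = 0.46 × 0.0896 = 0.041216
Marginal: 0.0096 + 0.00432 + 0.041216 = 0.055136
Responsibility of Population A: 0.0096 / 0.055136 ≈ 0.174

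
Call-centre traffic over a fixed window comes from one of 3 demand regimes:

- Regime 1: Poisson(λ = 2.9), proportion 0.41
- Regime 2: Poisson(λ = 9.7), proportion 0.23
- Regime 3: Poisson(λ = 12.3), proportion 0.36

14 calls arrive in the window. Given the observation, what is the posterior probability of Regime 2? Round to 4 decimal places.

0.2364

The responsibility of component k is w_k f_k(x) divided by Σ_j w_j f_j(x).
Evaluate each component's likelihood at the observed value:
  L_1 = e^(−2.9)·2.9^14/14! = 1.87806e-06
  L_2 = e^(−9.7)·9.7^14/14! = 0.0458923
  L_3 = e^(−12.3)·12.3^14/14! = 0.0947199
Multiply by the mixture weights:
  w_1·L_1 = 0.41 × 1.87806e-06 = 7.70005e-07
  w_2·L_2 = 0.23 × 0.0458923 = 0.0105552
  w_3·L_3 = 0.36 × 0.0947199 = 0.0340992
Denominator: 7.70005e-07 + 0.0105552 + 0.0340992 = 0.0446551
Responsibility of Regime 2: 0.0105552 / 0.0446551 ≈ 0.2364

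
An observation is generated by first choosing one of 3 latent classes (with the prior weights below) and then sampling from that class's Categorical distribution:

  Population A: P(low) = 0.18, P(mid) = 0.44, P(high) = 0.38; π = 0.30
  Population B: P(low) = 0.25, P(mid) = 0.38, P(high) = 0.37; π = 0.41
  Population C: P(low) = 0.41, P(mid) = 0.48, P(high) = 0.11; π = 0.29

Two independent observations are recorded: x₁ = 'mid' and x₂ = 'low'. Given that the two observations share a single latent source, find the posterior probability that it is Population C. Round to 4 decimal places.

By Bayes' theorem, P(k | x) = π_k f_k(x) / Σ_j π_j f_j(x).
Since both observations come from the same component, the likelihood for component k is f_k(x₁)·f_k(x₂).
  L_A = [P(mid | comp) = 0.44] × [0.18] = 0.0792
  L_B = [P(mid | comp) = 0.38] × [0.25] = 0.095
  L_C = [P(mid | comp) = 0.48] × [0.41] = 0.1968
Multiply by the mixture weights:
  π_A·L_A = 0.30 × 0.0792 = 0.02376
  π_B·L_B = 0.41 × 0.095 = 0.03895
  π_C·L_C = 0.29 × 0.1968 = 0.057072
Evidence: 0.02376 + 0.03895 + 0.057072 = 0.119782
P(Population C | data) ≈ 0.4765

0.4765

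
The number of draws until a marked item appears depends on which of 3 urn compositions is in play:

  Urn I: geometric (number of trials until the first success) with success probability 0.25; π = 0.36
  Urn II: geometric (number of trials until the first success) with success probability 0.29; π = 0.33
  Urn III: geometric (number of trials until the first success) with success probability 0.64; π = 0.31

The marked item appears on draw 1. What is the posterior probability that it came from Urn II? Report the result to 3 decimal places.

0.249

P(component k | x) = P(Z=k)·f_k(x) / marginal(x), where marginal(x) = Σ_j P(Z=j)·f_j(x).
Component likelihoods at x = 1:
  p_I = 0.25·(1−0.25)^0 = 0.25·1 = 0.25
  p_II = 0.29·(1−0.29)^0 = 0.29·1 = 0.29
  p_III = 0.64·(1−0.64)^0 = 0.64·1 = 0.64
Prior × likelihood for each component:
  P(Z=I)·p_I = 0.36 × 0.25 = 0.09
  P(Z=II)·p_II = 0.33 × 0.29 = 0.0957
  P(Z=III)·p_III = 0.31 × 0.64 = 0.1984
Denominator: 0.09 + 0.0957 + 0.1984 = 0.3841
P(Urn II | x) = 0.0957 / 0.3841 ≈ 0.249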